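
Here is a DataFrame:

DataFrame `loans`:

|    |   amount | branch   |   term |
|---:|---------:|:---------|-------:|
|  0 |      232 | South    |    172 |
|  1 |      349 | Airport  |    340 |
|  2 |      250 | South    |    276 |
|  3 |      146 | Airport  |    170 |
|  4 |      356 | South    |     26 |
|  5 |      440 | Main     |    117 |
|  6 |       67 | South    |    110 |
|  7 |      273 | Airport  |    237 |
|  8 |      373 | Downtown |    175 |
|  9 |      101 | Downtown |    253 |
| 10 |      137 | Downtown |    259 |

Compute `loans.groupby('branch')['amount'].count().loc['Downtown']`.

3

group by branch, count of amount:
branch
Airport     3
Downtown    3
Main        1
South       4
Name: amount, dtype: int64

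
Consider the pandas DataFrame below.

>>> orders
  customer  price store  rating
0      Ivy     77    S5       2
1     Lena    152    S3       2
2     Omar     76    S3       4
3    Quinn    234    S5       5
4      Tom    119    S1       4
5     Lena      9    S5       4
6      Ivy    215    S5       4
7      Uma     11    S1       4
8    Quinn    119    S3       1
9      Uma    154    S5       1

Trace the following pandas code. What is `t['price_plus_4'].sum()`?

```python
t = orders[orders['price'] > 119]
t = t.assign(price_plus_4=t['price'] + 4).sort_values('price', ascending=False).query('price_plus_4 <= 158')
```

filter rows where price > 119:
  customer  price store  rating
1     Lena    152    S3       2
3    Quinn    234    S5       5
6      Ivy    215    S5       4
9      Uma    154    S5       1
add column price_plus_4 = t['price'] + 4:
  customer  price store  rating  price_plus_4
1     Lena    152    S3       2           156
3    Quinn    234    S5       5           238
6      Ivy    215    S5       4           219
9      Uma    154    S5       1           158
sort by price descending:
  customer  price store  rating  price_plus_4
3    Quinn    234    S5       5           238
6      Ivy    215    S5       4           219
9      Uma    154    S5       1           158
1     Lena    152    S3       2           156
filter rows where price_plus_4 <= 158:
  customer  price store  rating  price_plus_4
9      Uma    154    S5       1           158
1     Lena    152    S3       2           156
Then the sum of column 'price_plus_4': 314

314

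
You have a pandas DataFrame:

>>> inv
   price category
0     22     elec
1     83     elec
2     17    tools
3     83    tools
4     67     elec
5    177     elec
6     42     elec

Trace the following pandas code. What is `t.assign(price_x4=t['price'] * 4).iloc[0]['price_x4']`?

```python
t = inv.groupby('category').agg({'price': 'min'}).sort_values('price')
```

group by category, min of price:
          price
category       
elec         22
tools        17
sort by price:
          price
category       
tools        17
elec         22
add column price_x4 = t['price'] * 4:
          price  price_x4
category                 
tools        17        68
elec         22        88
Finally, value at position 0, column 'price_x4' = 68.

68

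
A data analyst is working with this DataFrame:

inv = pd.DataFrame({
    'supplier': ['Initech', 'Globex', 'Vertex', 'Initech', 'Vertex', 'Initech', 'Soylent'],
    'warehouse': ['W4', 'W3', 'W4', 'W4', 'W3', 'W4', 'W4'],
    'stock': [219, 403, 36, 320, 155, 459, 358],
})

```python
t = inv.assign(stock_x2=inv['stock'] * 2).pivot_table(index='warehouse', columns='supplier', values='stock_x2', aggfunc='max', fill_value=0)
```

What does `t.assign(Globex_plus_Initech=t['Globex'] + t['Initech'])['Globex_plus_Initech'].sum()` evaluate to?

1724

add column stock_x2 = inv['stock'] * 2:
  supplier warehouse  stock  stock_x2
0  Initech        W4    219       438
1   Globex        W3    403       806
2   Vertex        W4     36        72
3  Initech        W4    320       640
4   Vertex        W3    155       310
5  Initech        W4    459       918
6  Soylent        W4    358       716
pivot: rows=warehouse, cols=supplier, max(stock_x2):
supplier   Globex  Initech  Soylent  Vertex
warehouse                                  
W3            806        0        0     310
W4              0      918      716      72
add column Globex_plus_Initech = t['Globex'] + t['Initech']:
supplier   Globex  Initech  Soylent  Vertex  Globex_plus_Initech
warehouse                                                       
W3            806        0        0     310                  806
W4              0      918      716      72                  918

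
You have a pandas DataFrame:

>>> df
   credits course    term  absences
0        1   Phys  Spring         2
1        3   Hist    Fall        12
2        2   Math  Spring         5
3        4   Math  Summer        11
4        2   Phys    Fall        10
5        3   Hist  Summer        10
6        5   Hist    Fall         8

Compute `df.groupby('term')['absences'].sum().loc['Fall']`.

group by term, sum of absences:
term
Fall      30
Spring     7
Summer    21
Name: absences, dtype: int64
Taking the value at index 'Fall' gives 30.

30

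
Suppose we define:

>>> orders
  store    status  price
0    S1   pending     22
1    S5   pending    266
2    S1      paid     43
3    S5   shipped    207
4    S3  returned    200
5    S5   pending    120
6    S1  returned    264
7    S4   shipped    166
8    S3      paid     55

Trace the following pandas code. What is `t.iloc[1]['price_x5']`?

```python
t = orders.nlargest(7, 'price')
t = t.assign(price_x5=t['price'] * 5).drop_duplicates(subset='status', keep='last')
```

take 7 rows with largest price:
  store    status  price
1    S5   pending    266
6    S1  returned    264
3    S5   shipped    207
4    S3  returned    200
7    S4   shipped    166
5    S5   pending    120
8    S3      paid     55
add column price_x5 = t['price'] * 5:
  store    status  price  price_x5
1    S5   pending    266      1330
6    S1  returned    264      1320
3    S5   shipped    207      1035
4    S3  returned    200      1000
7    S4   shipped    166       830
5    S5   pending    120       600
8    S3      paid     55       275
drop duplicate status (keep=last):
  store    status  price  price_x5
4    S3  returned    200      1000
7    S4   shipped    166       830
5    S5   pending    120       600
8    S3      paid     55       275
So iloc[1]['price_x5'] = 830.

830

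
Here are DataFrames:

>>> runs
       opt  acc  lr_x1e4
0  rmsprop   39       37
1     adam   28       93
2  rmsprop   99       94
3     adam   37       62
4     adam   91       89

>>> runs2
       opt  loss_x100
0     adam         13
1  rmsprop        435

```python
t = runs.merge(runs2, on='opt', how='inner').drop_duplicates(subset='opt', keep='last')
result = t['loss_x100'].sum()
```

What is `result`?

merge on 'opt' (how='inner') → 5 rows:
       opt  acc  lr_x1e4  loss_x100
0  rmsprop   39       37        435
1     adam   28       93         13
2  rmsprop   99       94        435
3     adam   37       62         13
4     adam   91       89         13
drop duplicate opt (keep=last):
       opt  acc  lr_x1e4  loss_x100
2  rmsprop   99       94        435
4     adam   91       89         13

448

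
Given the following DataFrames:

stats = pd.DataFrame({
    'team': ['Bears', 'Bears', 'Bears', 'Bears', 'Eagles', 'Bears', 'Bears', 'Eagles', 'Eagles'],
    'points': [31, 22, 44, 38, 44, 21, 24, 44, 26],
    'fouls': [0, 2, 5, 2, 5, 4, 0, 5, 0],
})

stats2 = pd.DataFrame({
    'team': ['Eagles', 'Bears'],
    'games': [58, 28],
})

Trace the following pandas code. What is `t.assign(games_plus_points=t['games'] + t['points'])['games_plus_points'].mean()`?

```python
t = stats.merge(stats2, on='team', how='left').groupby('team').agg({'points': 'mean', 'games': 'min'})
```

merge on 'team' (how='left') → 9 rows:
     team  points  fouls  games
0   Bears      31      0     28
1   Bears      22      2     28
2   Bears      44      5     28
3   Bears      38      2     28
4  Eagles      44      5     58
5   Bears      21      4     28
6   Bears      24      0     28
7  Eagles      44      5     58
8  Eagles      26      0     58
group by team: mean(points), min(games):
        points  games
team                 
Bears     30.0     28
Eagles    38.0     58
add column games_plus_points = t['games'] + t['points']:
        points  games  games_plus_points
team                                    
Bears     30.0     28               58.0
Eagles    38.0     58               96.0
Hence 77.0.

77.0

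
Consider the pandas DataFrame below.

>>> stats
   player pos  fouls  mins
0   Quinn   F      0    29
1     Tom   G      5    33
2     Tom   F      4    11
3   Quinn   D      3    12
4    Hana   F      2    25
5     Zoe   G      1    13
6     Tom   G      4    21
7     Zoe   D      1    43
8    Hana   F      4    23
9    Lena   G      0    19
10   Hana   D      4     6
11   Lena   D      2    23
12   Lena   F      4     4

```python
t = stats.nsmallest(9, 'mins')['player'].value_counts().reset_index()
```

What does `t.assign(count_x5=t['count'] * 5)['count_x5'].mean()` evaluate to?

9.0

take 9 rows with smallest mins:
   player pos  fouls  mins
12   Lena   F      4     4
10   Hana   D      4     6
2     Tom   F      4    11
3   Quinn   D      3    12
5     Zoe   G      1    13
9    Lena   G      0    19
6     Tom   G      4    21
8    Hana   F      4    23
11   Lena   D      2    23
value_counts of player:
player
Lena     3
Hana     2
Tom      2
Quinn    1
Zoe      1
Name: count, dtype: int64
reset_index():
  player  count
0   Lena      3
1   Hana      2
2    Tom      2
3  Quinn      1
4    Zoe      1
add column count_x5 = t['count'] * 5:
  player  count  count_x5
0   Lena      3        15
1   Hana      2        10
2    Tom      2        10
3  Quinn      1         5
4    Zoe      1         5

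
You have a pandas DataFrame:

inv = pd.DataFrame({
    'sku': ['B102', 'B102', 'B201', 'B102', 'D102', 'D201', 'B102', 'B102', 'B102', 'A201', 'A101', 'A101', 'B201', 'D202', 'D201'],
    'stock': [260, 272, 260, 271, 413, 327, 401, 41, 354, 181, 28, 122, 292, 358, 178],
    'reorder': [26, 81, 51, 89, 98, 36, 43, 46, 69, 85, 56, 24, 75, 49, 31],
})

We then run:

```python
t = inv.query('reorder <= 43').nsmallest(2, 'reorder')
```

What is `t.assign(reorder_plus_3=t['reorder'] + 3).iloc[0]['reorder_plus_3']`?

27

filter rows where reorder <= 43:
     sku  stock  reorder
0   B102    260       26
5   D201    327       36
6   B102    401       43
11  A101    122       24
14  D201    178       31
take 2 rows with smallest reorder:
     sku  stock  reorder
11  A101    122       24
0   B102    260       26
add column reorder_plus_3 = t['reorder'] + 3:
     sku  stock  reorder  reorder_plus_3
11  A101    122       24              27
0   B102    260       26              29
Taking the value at position 0, column 'reorder_plus_3' gives 27.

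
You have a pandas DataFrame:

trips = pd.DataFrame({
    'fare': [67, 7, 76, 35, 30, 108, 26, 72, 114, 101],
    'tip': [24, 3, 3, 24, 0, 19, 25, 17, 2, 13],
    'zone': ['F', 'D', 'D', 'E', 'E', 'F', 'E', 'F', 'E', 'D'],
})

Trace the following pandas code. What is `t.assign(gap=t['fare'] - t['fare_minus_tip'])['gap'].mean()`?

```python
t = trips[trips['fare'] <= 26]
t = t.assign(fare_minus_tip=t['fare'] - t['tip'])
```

filter rows where fare <= 26:
   fare  tip zone
1     7    3    D
6    26   25    E
add column fare_minus_tip = t['fare'] - t['tip']:
   fare  tip zone  fare_minus_tip
1     7    3    D               4
6    26   25    E               1
add column gap = t['fare'] - t['fare_minus_tip']:
   fare  tip zone  fare_minus_tip  gap
1     7    3    D               4    3
6    26   25    E               1   25

14.0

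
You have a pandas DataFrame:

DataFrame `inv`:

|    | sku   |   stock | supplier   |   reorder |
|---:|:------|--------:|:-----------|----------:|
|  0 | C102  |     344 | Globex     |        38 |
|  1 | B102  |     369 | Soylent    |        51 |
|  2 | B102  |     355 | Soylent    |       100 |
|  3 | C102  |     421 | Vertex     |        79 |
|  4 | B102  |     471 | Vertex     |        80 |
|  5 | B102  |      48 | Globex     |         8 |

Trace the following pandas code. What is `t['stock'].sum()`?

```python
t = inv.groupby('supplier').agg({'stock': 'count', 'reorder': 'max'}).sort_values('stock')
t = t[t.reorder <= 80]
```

4

group by supplier: count(stock), max(reorder):
          stock  reorder
supplier                
Globex        2       38
Soylent       2      100
Vertex        2       80
sort by stock:
          stock  reorder
supplier                
Globex        2       38
Soylent       2      100
Vertex        2       80
filter rows where reorder <= 80:
          stock  reorder
supplier                
Globex        2       38
Vertex        2       80
Reading off the sum of column 'stock', we get 4.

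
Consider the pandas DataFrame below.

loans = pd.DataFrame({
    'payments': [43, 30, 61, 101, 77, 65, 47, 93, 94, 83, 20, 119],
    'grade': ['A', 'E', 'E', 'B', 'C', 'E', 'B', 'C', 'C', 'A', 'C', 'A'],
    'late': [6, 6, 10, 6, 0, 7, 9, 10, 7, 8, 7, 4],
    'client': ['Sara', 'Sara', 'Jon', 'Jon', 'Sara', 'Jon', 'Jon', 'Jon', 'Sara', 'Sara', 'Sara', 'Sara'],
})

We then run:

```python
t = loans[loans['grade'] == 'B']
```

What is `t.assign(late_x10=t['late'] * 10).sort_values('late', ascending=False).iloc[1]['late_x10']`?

60

filter rows where grade == 'B':
   payments grade  late client
3       101     B     6    Jon
6        47     B     9    Jon
add column late_x10 = t['late'] * 10:
   payments grade  late client  late_x10
3       101     B     6    Jon        60
6        47     B     9    Jon        90
sort by late descending:
   payments grade  late client  late_x10
6        47     B     9    Jon        90
3       101     B     6    Jon        60
Hence 60.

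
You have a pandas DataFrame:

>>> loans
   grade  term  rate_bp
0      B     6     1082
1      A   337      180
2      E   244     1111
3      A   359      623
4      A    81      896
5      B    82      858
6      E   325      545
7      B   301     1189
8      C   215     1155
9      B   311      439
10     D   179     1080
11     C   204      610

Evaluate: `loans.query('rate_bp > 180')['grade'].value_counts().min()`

filter rows where rate_bp > 180:
   grade  term  rate_bp
0      B     6     1082
2      E   244     1111
3      A   359      623
4      A    81      896
5      B    82      858
6      E   325      545
7      B   301     1189
8      C   215     1155
9      B   311      439
10     D   179     1080
11     C   204      610
value_counts of grade:
grade
B    4
E    2
A    2
C    2
D    1
Name: count, dtype: int64
Finally, min of the resulting series = 1.

1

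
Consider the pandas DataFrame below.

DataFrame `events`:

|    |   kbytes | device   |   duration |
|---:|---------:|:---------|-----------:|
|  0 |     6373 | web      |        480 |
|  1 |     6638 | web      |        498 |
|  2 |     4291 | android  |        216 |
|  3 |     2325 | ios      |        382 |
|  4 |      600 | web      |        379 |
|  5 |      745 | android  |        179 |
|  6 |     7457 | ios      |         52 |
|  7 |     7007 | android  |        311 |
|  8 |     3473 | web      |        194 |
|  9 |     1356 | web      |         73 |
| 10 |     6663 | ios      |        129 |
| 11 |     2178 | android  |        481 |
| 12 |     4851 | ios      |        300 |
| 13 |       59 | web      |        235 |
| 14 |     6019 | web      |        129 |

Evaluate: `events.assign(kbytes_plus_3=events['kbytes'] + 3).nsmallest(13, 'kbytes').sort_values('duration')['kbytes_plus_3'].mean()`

3508.46153846

add column kbytes_plus_3 = events['kbytes'] + 3:
    kbytes   device  duration  kbytes_plus_3
0     6373      web       480           6376
1     6638      web       498           6641
2     4291  android       216           4294
3     2325      ios       382           2328
4      600      web       379            603
5      745  android       179            748
6     7457      ios        52           7460
7     7007  android       311           7010
8     3473      web       194           3476
9     1356      web        73           1359
10    6663      ios       129           6666
11    2178  android       481           2181
12    4851      ios       300           4854
13      59      web       235             62
14    6019      web       129           6022
take 13 rows with smallest kbytes:
    kbytes   device  duration  kbytes_plus_3
13      59      web       235             62
4      600      web       379            603
5      745  android       179            748
9     1356      web        73           1359
11    2178  android       481           2181
3     2325      ios       382           2328
8     3473      web       194           3476
2     4291  android       216           4294
12    4851      ios       300           4854
14    6019      web       129           6022
0     6373      web       480           6376
1     6638      web       498           6641
10    6663      ios       129           6666
sort by duration:
    kbytes   device  duration  kbytes_plus_3
9     1356      web        73           1359
14    6019      web       129           6022
10    6663      ios       129           6666
5      745  android       179            748
8     3473      web       194           3476
2     4291  android       216           4294
13      59      web       235             62
12    4851      ios       300           4854
4      600      web       379            603
3     2325      ios       382           2328
0     6373      web       480           6376
11    2178  android       481           2181
1     6638      web       498           6641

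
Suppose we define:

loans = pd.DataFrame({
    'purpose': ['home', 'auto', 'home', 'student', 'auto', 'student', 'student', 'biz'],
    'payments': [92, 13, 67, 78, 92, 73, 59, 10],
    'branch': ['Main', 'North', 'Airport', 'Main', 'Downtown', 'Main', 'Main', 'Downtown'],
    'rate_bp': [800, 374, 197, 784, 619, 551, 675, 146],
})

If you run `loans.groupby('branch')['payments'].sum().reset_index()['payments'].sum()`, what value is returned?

group by branch, sum of payments:
branch
Airport      67
Downtown    102
Main        302
North        13
Name: payments, dtype: int64
reset_index():
     branch  payments
0   Airport        67
1  Downtown       102
2      Main       302
3     North        13
sum of column 'payments' → 484

484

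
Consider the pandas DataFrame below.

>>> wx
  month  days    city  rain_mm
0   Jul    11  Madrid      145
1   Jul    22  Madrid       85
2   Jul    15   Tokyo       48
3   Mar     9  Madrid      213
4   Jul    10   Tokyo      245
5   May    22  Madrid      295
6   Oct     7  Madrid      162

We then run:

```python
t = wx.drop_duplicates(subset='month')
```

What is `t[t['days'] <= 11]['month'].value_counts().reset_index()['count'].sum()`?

3

drop duplicate month (keep=first):
  month  days    city  rain_mm
0   Jul    11  Madrid      145
3   Mar     9  Madrid      213
5   May    22  Madrid      295
6   Oct     7  Madrid      162
filter rows where days <= 11:
  month  days    city  rain_mm
0   Jul    11  Madrid      145
3   Mar     9  Madrid      213
6   Oct     7  Madrid      162
value_counts of month:
month
Jul    1
Mar    1
Oct    1
Name: count, dtype: int64
reset_index():
  month  count
0   Jul      1
1   Mar      1
2   Oct      1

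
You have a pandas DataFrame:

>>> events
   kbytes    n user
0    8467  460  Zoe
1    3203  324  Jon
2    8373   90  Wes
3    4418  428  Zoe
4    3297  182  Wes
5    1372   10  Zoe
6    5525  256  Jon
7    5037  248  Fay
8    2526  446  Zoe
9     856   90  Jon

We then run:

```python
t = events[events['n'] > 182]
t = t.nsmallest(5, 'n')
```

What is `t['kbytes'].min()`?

filter rows where n > 182:
   kbytes    n user
0    8467  460  Zoe
1    3203  324  Jon
3    4418  428  Zoe
6    5525  256  Jon
7    5037  248  Fay
8    2526  446  Zoe
take 5 rows with smallest n:
   kbytes    n user
7    5037  248  Fay
6    5525  256  Jon
1    3203  324  Jon
3    4418  428  Zoe
8    2526  446  Zoe

2526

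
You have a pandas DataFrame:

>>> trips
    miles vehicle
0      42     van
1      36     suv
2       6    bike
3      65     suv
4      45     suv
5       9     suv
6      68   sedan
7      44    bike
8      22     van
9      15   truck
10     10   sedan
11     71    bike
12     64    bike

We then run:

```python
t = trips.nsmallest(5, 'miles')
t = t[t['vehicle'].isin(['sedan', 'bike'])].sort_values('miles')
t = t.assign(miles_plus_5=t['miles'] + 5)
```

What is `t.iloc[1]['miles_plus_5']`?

take 5 rows with smallest miles:
    miles vehicle
2       6    bike
5       9     suv
10     10   sedan
9      15   truck
8      22     van
filter rows where vehicle in ['sedan', 'bike']:
    miles vehicle
2       6    bike
10     10   sedan
sort by miles:
    miles vehicle
2       6    bike
10     10   sedan
add column miles_plus_5 = t['miles'] + 5:
    miles vehicle  miles_plus_5
2       6    bike            11
10     10   sedan            15
Hence 15.

15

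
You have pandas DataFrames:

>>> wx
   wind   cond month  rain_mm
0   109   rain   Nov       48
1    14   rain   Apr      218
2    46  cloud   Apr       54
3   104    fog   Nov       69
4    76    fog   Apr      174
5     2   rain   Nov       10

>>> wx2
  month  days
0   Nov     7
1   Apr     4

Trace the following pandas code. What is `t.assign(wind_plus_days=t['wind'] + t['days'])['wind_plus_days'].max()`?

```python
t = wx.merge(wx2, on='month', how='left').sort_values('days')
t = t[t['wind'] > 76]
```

116

merge on 'month' (how='left') → 6 rows:
   wind   cond month  rain_mm  days
0   109   rain   Nov       48     7
1    14   rain   Apr      218     4
2    46  cloud   Apr       54     4
3   104    fog   Nov       69     7
4    76    fog   Apr      174     4
5     2   rain   Nov       10     7
sort by days:
   wind   cond month  rain_mm  days
1    14   rain   Apr      218     4
2    46  cloud   Apr       54     4
4    76    fog   Apr      174     4
0   109   rain   Nov       48     7
3   104    fog   Nov       69     7
5     2   rain   Nov       10     7
filter rows where wind > 76:
   wind  cond month  rain_mm  days
0   109  rain   Nov       48     7
3   104   fog   Nov       69     7
add column wind_plus_days = t['wind'] + t['days']:
   wind  cond month  rain_mm  days  wind_plus_days
0   109  rain   Nov       48     7             116
3   104   fog   Nov       69     7             111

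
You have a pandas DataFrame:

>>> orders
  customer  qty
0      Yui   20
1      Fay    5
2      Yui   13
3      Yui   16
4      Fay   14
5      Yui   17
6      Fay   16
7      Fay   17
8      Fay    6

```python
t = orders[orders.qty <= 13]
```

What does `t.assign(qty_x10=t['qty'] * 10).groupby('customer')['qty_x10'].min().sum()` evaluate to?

180

filter rows where qty <= 13:
  customer  qty
1      Fay    5
2      Yui   13
8      Fay    6
add column qty_x10 = t['qty'] * 10:
  customer  qty  qty_x10
1      Fay    5       50
2      Yui   13      130
8      Fay    6       60
group by customer, min of qty_x10:
customer
Fay     50
Yui    130
Name: qty_x10, dtype: int64
The sum of the resulting series is 180.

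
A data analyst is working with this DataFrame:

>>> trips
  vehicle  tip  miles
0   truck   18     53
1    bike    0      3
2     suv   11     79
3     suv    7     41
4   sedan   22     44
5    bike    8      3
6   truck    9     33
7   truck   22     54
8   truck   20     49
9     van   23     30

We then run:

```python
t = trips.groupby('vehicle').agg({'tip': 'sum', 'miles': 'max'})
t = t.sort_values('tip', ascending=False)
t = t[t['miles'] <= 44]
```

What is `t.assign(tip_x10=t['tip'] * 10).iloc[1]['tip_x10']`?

group by vehicle: sum(tip), max(miles):
         tip  miles
vehicle            
bike       8      3
sedan     22     44
suv       18     79
truck     69     54
van       23     30
sort by tip descending:
         tip  miles
vehicle            
truck     69     54
van       23     30
sedan     22     44
suv       18     79
bike       8      3
filter rows where miles <= 44:
         tip  miles
vehicle            
van       23     30
sedan     22     44
bike       8      3
add column tip_x10 = t['tip'] * 10:
         tip  miles  tip_x10
vehicle                     
van       23     30      230
sedan     22     44      220
bike       8      3       80
Taking the value at position 1, column 'tip_x10' gives 220.

220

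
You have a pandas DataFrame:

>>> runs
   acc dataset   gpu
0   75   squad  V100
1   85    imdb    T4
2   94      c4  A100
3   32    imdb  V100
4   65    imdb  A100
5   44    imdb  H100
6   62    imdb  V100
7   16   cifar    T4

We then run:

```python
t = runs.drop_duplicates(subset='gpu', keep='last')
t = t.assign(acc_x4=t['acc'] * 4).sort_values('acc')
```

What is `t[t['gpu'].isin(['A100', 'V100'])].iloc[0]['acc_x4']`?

drop duplicate gpu (keep=last):
   acc dataset   gpu
4   65    imdb  A100
5   44    imdb  H100
6   62    imdb  V100
7   16   cifar    T4
add column acc_x4 = t['acc'] * 4:
   acc dataset   gpu  acc_x4
4   65    imdb  A100     260
5   44    imdb  H100     176
6   62    imdb  V100     248
7   16   cifar    T4      64
sort by acc:
   acc dataset   gpu  acc_x4
7   16   cifar    T4      64
5   44    imdb  H100     176
6   62    imdb  V100     248
4   65    imdb  A100     260
filter rows where gpu in ['A100', 'V100']:
   acc dataset   gpu  acc_x4
6   62    imdb  V100     248
4   65    imdb  A100     260
Reading off the value at position 0, column 'acc_x4', we get 248.

248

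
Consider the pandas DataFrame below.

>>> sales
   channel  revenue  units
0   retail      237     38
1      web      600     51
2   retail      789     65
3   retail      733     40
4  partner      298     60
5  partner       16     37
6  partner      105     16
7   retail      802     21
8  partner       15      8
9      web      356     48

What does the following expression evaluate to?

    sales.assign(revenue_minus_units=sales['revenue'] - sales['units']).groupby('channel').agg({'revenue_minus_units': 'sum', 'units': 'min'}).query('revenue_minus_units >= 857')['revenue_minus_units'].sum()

add column revenue_minus_units = sales['revenue'] - sales['units']:
   channel  revenue  units  revenue_minus_units
0   retail      237     38                  199
1      web      600     51                  549
2   retail      789     65                  724
3   retail      733     40                  693
4  partner      298     60                  238
5  partner       16     37                  -21
6  partner      105     16                   89
7   retail      802     21                  781
8  partner       15      8                    7
9      web      356     48                  308
group by channel: sum(revenue_minus_units), min(units):
         revenue_minus_units  units
channel                            
partner                  313      8
retail                  2397     21
web                      857     48
filter rows where revenue_minus_units >= 857:
         revenue_minus_units  units
channel                            
retail                  2397     21
web                      857     48

3254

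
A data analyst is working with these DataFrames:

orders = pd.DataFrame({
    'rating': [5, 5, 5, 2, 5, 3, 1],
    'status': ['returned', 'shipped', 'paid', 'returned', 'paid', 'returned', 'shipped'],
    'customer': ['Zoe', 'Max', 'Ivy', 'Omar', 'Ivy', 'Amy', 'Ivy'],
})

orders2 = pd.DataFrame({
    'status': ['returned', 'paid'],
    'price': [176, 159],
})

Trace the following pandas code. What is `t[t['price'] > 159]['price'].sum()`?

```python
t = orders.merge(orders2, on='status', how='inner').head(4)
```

merge on 'status' (how='inner') → 5 rows:
   rating    status customer  price
0       5  returned      Zoe    176
1       5      paid      Ivy    159
2       2  returned     Omar    176
3       5      paid      Ivy    159
4       3  returned      Amy    176
take first 4 rows:
   rating    status customer  price
0       5  returned      Zoe    176
1       5      paid      Ivy    159
2       2  returned     Omar    176
3       5      paid      Ivy    159
filter rows where price > 159:
   rating    status customer  price
0       5  returned      Zoe    176
2       2  returned     Omar    176

352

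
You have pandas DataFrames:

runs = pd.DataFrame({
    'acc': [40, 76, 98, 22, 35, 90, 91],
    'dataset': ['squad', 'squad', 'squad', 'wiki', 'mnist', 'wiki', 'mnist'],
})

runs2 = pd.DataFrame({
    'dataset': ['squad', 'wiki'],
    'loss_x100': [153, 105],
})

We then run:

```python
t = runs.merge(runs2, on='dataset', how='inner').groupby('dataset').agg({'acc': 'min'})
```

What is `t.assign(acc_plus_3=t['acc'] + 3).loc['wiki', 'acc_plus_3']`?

merge on 'dataset' (how='inner') → 5 rows:
   acc dataset  loss_x100
0   40   squad        153
1   76   squad        153
2   98   squad        153
3   22    wiki        105
4   90    wiki        105
group by dataset, min of acc:
         acc
dataset     
squad     40
wiki      22
add column acc_plus_3 = t['acc'] + 3:
         acc  acc_plus_3
dataset                 
squad     40          43
wiki      22          25
The value at row 'wiki', column 'acc_plus_3' is 25.

25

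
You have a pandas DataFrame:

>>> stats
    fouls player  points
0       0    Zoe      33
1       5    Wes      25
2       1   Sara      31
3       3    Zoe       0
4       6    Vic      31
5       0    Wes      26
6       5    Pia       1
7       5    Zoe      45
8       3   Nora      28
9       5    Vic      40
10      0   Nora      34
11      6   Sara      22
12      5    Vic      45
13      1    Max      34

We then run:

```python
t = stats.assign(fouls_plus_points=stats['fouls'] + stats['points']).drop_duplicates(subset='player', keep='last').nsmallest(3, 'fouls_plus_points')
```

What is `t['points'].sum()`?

49

add column fouls_plus_points = stats['fouls'] + stats['points']:
    fouls player  points  fouls_plus_points
0       0    Zoe      33                 33
1       5    Wes      25                 30
2       1   Sara      31                 32
3       3    Zoe       0                  3
4       6    Vic      31                 37
5       0    Wes      26                 26
6       5    Pia       1                  6
7       5    Zoe      45                 50
8       3   Nora      28                 31
9       5    Vic      40                 45
10      0   Nora      34                 34
11      6   Sara      22                 28
12      5    Vic      45                 50
13      1    Max      34                 35
drop duplicate player (keep=last):
    fouls player  points  fouls_plus_points
5       0    Wes      26                 26
6       5    Pia       1                  6
7       5    Zoe      45                 50
10      0   Nora      34                 34
11      6   Sara      22                 28
12      5    Vic      45                 50
13      1    Max      34                 35
take 3 rows with smallest fouls_plus_points:
    fouls player  points  fouls_plus_points
6       5    Pia       1                  6
5       0    Wes      26                 26
11      6   Sara      22                 28
Then the sum of column 'points': 49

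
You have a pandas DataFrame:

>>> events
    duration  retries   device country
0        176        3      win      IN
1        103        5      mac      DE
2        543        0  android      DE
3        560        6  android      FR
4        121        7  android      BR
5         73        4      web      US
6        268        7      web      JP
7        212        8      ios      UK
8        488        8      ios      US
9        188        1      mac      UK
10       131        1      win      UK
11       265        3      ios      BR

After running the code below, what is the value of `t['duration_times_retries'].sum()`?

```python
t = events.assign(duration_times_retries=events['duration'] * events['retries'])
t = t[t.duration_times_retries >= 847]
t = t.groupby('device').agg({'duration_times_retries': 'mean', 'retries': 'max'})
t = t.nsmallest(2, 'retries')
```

add column duration_times_retries = events['duration'] * events['retries']:
    duration  retries   device country  duration_times_retries
0        176        3      win      IN                     528
1        103        5      mac      DE                     515
2        543        0  android      DE                       0
3        560        6  android      FR                    3360
4        121        7  android      BR                     847
5         73        4      web      US                     292
6        268        7      web      JP                    1876
7        212        8      ios      UK                    1696
8        488        8      ios      US                    3904
9        188        1      mac      UK                     188
10       131        1      win      UK                     131
11       265        3      ios      BR                     795
filter rows where duration_times_retries >= 847:
   duration  retries   device country  duration_times_retries
3       560        6  android      FR                    3360
4       121        7  android      BR                     847
6       268        7      web      JP                    1876
7       212        8      ios      UK                    1696
8       488        8      ios      US                    3904
group by device: mean(duration_times_retries), max(retries):
         duration_times_retries  retries
device                                  
android                  2103.5        7
ios                      2800.0        8
web                      1876.0        7
take 2 rows with smallest retries:
         duration_times_retries  retries
device                                  
android                  2103.5        7
web                      1876.0        7
Then the sum of column 'duration_times_retries': 3979.5

3979.5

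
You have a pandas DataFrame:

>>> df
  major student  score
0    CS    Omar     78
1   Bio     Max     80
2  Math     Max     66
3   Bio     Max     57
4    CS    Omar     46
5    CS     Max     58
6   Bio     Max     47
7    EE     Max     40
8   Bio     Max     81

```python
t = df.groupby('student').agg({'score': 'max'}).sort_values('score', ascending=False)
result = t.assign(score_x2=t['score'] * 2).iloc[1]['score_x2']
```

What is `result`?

156

group by student, max of score:
         score
student       
Max         81
Omar        78
sort by score descending:
         score
student       
Max         81
Omar        78
add column score_x2 = t['score'] * 2:
         score  score_x2
student                 
Max         81       162
Omar        78       156
value at position 1, column 'score_x2' → 156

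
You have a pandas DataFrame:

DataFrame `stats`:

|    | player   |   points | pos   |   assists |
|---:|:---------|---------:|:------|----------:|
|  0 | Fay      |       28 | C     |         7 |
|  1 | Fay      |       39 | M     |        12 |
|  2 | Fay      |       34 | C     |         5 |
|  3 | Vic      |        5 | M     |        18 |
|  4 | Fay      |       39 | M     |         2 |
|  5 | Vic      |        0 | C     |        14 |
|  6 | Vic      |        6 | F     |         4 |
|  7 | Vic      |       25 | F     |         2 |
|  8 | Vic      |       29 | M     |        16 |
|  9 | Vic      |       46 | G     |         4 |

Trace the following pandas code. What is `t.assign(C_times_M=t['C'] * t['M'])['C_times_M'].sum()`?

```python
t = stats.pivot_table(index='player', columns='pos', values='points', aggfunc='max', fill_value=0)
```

pivot: rows=player, cols=pos, max(points):
pos      C   F   G   M
player                
Fay     34   0   0  39
Vic      0  25  46  29
add column C_times_M = t['C'] * t['M']:
pos      C   F   G   M  C_times_M
player                           
Fay     34   0   0  39       1326
Vic      0  25  46  29          0
Finally, sum of column 'C_times_M' = 1326.

1326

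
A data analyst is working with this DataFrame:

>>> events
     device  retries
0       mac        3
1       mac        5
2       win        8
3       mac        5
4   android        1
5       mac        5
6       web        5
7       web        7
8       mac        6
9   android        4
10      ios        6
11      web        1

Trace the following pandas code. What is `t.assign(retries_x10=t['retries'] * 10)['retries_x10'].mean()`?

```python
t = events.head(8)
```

48.75

take first 8 rows:
    device  retries
0      mac        3
1      mac        5
2      win        8
3      mac        5
4  android        1
5      mac        5
6      web        5
7      web        7
add column retries_x10 = t['retries'] * 10:
    device  retries  retries_x10
0      mac        3           30
1      mac        5           50
2      win        8           80
3      mac        5           50
4  android        1           10
5      mac        5           50
6      web        5           50
7      web        7           70
Then the mean of column 'retries_x10': 48.75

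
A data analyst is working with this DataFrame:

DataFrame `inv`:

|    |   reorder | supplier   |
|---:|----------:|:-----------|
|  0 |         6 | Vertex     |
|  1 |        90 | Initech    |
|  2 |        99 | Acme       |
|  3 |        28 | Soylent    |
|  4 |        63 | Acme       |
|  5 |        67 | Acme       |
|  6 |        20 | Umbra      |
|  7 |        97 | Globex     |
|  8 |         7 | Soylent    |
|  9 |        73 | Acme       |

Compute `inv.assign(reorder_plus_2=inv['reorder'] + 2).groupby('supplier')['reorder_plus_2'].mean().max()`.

99.0

add column reorder_plus_2 = inv['reorder'] + 2:
   reorder supplier  reorder_plus_2
0        6   Vertex               8
1       90  Initech              92
2       99     Acme             101
3       28  Soylent              30
4       63     Acme              65
5       67     Acme              69
6       20    Umbra              22
7       97   Globex              99
8        7  Soylent               9
9       73     Acme              75
group by supplier, mean of reorder_plus_2:
supplier
Acme       77.5
Globex     99.0
Initech    92.0
Soylent    19.5
Umbra      22.0
Vertex      8.0
Name: reorder_plus_2, dtype: float64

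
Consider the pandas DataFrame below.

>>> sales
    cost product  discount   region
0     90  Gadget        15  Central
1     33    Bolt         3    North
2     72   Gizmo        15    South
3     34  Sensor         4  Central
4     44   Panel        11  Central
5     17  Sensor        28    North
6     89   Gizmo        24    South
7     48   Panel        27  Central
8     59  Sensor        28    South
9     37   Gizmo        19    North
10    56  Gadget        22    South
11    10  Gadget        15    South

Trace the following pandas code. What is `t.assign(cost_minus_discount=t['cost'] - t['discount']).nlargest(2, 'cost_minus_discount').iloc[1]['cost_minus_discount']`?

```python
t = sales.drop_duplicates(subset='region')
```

57

drop duplicate region (keep=first):
   cost product  discount   region
0    90  Gadget        15  Central
1    33    Bolt         3    North
2    72   Gizmo        15    South
add column cost_minus_discount = t['cost'] - t['discount']:
   cost product  discount   region  cost_minus_discount
0    90  Gadget        15  Central                   75
1    33    Bolt         3    North                   30
2    72   Gizmo        15    South                   57
take 2 rows with largest cost_minus_discount:
   cost product  discount   region  cost_minus_discount
0    90  Gadget        15  Central                   75
2    72   Gizmo        15    South                   57
Reading off the value at position 1, column 'cost_minus_discount', we get 57.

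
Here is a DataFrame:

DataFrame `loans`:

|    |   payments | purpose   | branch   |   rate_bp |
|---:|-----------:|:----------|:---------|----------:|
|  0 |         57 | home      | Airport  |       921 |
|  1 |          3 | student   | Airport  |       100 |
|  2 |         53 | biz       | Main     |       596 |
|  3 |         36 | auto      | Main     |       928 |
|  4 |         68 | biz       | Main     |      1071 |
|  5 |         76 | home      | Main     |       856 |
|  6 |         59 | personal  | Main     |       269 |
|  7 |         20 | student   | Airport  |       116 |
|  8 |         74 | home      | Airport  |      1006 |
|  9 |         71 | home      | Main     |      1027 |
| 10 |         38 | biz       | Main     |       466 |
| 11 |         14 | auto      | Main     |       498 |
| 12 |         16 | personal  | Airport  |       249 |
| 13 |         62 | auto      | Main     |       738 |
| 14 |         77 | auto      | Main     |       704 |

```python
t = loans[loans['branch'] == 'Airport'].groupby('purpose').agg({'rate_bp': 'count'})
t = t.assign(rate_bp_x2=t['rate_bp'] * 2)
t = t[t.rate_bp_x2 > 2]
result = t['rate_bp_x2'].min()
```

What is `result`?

4

filter rows where branch == 'Airport':
    payments   purpose   branch  rate_bp
0         57      home  Airport      921
1          3   student  Airport      100
7         20   student  Airport      116
8         74      home  Airport     1006
12        16  personal  Airport      249
group by purpose, count of rate_bp:
          rate_bp
purpose          
home            2
personal        1
student         2
add column rate_bp_x2 = t['rate_bp'] * 2:
          rate_bp  rate_bp_x2
purpose                      
home            2           4
personal        1           2
student         2           4
filter rows where rate_bp_x2 > 2:
         rate_bp  rate_bp_x2
purpose                     
home           2           4
student        2           4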